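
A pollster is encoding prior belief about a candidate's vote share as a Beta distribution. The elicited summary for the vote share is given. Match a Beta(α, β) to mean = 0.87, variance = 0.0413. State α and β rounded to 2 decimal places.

Let s = α+β. The Beta variance is μ(1−μ)/(s+1).
So s+1 = μ(1−μ)/σ² = (0.87×0.13)/0.0413 = 0.1131/0.0413 = 2.7385, giving s = 1.7385.
Then α = μs = 0.87×1.7385 = 1.51 and β = (1−μ)s = 0.13×1.7385 = 0.23.

α = 1.51, β = 0.23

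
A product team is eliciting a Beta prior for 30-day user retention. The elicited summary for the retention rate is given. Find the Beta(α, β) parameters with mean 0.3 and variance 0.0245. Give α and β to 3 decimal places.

α = 2.271, β = 5.300

Let s = α+β. The Beta variance is μ(1−μ)/(s+1).
So s+1 = μ(1−μ)/σ² = (0.3×0.7)/0.0245 = 0.21/0.0245 = 8.5714, giving s = 7.5714.
Then α = μs = 0.3×7.5714 = 2.271 and β = (1−μ)s = 0.7×7.5714 = 5.300.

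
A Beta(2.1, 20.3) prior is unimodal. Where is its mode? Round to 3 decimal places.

With α,β > 1, mode = (α−1)/(α+β−2) = 1.1/20.4 = 0.054.

0.054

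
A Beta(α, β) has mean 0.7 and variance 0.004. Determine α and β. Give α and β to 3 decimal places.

α = 36.050, β = 15.450

By moment matching, α+β = μ(1−μ)/σ² − 1 = (0.7·0.3)/0.004 − 1 = 52.5000 − 1 = 51.5000.
Since α/(α+β) = μ, α = 0.7·51.5000 = 36.050 and β = 0.3·51.5000 = 15.450.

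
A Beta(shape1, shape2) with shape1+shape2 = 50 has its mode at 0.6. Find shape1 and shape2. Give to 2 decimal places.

shape1 = 29.80, shape2 = 20.20

Mode = (shape1−1)/(κ−2) with κ = shape1+shape2, so shape1−1 = 0.6·48 = 28.80.
shape1 = 29.80; shape2 = κ − shape1 = 20.20.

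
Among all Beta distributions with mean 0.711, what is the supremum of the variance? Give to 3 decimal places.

0.205

For fixed mean μ the Beta variance is μ(1−μ)/(α+β+1), increasing as α+β decreases.
Its least upper bound (not attained) is μ(1−μ) = 0.711·0.289 = 0.205.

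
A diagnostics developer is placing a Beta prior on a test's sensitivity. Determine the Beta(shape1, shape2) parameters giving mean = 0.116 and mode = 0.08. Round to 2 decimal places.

shape1 = 2.71, shape2 = 20.63

Let s = shape1+shape2. Mean gives shape1 = μs = 0.116s; mode gives (shape1−1)/(s−2) = 0.08.
Substituting: 0.116s − 1 = 0.08(s−2) = 0.08s − 0.16, so 0.036s = 0.84 and s = 23.3333.
Then shape1 = 0.116×23.3333 = 2.71 and shape2 = s−shape1 = 20.63.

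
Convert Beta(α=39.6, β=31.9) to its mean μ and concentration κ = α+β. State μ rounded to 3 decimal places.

κ = α+β = 39.6+31.9 = 71.5; μ = α/κ = 39.6/71.5 = 0.554.

μ = 0.554, κ = 71.5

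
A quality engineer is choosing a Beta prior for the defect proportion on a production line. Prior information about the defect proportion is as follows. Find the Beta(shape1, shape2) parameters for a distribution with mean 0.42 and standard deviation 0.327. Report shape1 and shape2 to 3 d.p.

shape1 = 0.537, shape2 = 0.741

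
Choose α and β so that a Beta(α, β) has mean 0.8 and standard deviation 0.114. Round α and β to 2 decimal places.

Variance = 0.114² = 0.012996. The moment-matching identity α+β = μ(1−μ)/Var − 1 gives
α+β = 0.16/0.012996 − 1 = 11.3115, so α = μ·11.3115 = 9.05 and β = (1−μ)·11.3115 = 2.26.

α = 9.05, β = 2.26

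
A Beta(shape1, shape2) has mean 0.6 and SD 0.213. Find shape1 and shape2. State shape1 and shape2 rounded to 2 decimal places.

shape1 = 2.57, shape2 = 1.72

σ² = 0.213² = 0.045369.
With s = shape1+shape2, Var = μ(1−μ)/(s+1), so s+1 = (0.6×0.4)/0.045369 = 5.2900 and s = 4.2900.
shape1 = μs = 2.57, shape2 = (1−μ)s = 1.72.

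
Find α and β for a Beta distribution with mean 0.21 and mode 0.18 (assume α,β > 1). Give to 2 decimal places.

Let s = α+β. Mean gives α = μs = 0.21s; mode gives (α−1)/(s−2) = 0.18.
Substituting: 0.21s − 1 = 0.18(s−2) = 0.18s − 0.36, so 0.03s = 0.64 and s = 21.3333.
Then α = 0.21×21.3333 = 4.48 and β = s−α = 16.85.

α = 4.48, β = 16.85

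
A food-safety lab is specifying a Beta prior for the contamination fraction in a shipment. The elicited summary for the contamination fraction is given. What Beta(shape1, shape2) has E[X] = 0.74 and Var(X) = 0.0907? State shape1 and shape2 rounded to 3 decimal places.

shape1 = 0.830, shape2 = 0.292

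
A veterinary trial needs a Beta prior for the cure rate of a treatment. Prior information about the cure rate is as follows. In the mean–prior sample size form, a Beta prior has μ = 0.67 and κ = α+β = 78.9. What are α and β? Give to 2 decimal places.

Split κ in proportion μ : (1−μ): α = 0.67·78.9 = 52.86, β = 78.9 − 52.86 = 26.04.

α = 52.86, β = 26.04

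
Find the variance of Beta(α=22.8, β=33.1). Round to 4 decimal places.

α+β = 55.9 and αβ = 754.68, so Var = αβ/[(α+β)²(α+β+1)] = 754.68/177801.689 = 0.0042.

0.0042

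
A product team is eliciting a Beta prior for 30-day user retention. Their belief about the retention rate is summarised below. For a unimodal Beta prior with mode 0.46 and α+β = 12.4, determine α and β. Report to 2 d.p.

α = 5.78, β = 6.62

For α,β>1 the mode is (α−1)/(α+β−2), so α = mode·(κ−2)+1 = 0.46×10.4+1 = 5.78.
And β = (1−mode)·(κ−2)+1 = 0.54×10.4+1 = 6.62.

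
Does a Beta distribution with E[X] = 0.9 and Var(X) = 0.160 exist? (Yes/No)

No

For any Beta, Var(X) < E[X]·(1−E[X]).
Here μ(1−μ) = 0.9×0.1 = 0.09, and 0.160 ≥ 0.09.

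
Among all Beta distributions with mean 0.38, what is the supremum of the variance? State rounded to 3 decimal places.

For fixed mean μ the Beta variance is μ(1−μ)/(α+β+1), increasing as α+β decreases.
Its least upper bound (not attained) is μ(1−μ) = 0.38·0.62 = 0.236.

0.236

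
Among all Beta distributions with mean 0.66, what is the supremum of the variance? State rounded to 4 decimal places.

Var = μ(1−μ)/(α+β+1), which approaches μ(1−μ) as α+β → 0.
So the supremum is μ(1−μ) = 0.66×0.34 = 0.2244.

0.2244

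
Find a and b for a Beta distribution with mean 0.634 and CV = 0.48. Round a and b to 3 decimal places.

σ = CV·μ = 0.48×0.634 = 0.30432, so σ² = 0.092611.
s+1 = μ(1−μ)/σ² = 0.232044/0.092611 = 2.5056, so s = a+b = 1.5056.
a = μs = 0.955, b = (1−μ)s = 0.551.

a = 0.955, b = 0.551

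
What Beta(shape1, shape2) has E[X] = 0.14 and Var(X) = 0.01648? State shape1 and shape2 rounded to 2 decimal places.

By moment matching, shape1+shape2 = μ(1−μ)/σ² − 1 = (0.14·0.86)/0.01648 − 1 = 7.3058 − 1 = 6.3058.
Since shape1/(shape1+shape2) = μ, shape1 = 0.14·6.3058 = 0.88 and shape2 = 0.86·6.3058 = 5.42.

shape1 = 0.88, shape2 = 5.42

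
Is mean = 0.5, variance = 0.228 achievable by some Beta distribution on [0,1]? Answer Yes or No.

A Beta with mean μ has variance μ(1−μ)/(α+β+1) < μ(1−μ).
Here μ(1−μ) = 0.5×0.5 = 0.25, and 0.228 < 0.25.

Yes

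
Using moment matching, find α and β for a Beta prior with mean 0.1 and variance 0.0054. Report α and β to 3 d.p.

α = 1.567, β = 14.100

Let s = α+β. The Beta variance is μ(1−μ)/(s+1).
So s+1 = μ(1−μ)/σ² = (0.1×0.9)/0.0054 = 0.09/0.0054 = 16.6667, giving s = 15.6667.
Then α = μs = 0.1×15.6667 = 1.567 and β = (1−μ)s = 0.9×15.6667 = 14.100.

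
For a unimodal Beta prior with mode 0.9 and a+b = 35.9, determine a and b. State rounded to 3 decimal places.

a = 31.510, b = 4.390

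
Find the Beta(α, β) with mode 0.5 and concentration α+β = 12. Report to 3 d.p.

α = 6.000, β = 6.000

Since the density peak of Beta(α,β) is at (α−1)/(α+β−2),
α = 1 + 0.5(12−2) = 6.000 and β = 12 − 6.000 = 6.000.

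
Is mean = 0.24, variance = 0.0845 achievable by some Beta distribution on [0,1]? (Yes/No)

The Beta variance bound is σ² < μ(1−μ).
Here μ(1−μ) = 0.24×0.76 = 0.1824, and 0.0845 < 0.1824.

Yes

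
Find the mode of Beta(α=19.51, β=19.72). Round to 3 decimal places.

0.497

With α,β > 1, mode = (α−1)/(α+β−2) = 18.51/37.23 = 0.497.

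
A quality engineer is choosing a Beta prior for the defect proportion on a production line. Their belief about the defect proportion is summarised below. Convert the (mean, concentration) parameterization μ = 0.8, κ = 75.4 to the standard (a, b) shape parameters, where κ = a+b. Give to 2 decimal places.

Split κ in proportion μ : (1−μ): a = 0.8·75.4 = 60.32, b = 75.4 − 60.32 = 15.08.

a = 60.32, b = 15.08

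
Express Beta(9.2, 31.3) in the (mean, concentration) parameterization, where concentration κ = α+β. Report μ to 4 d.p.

μ = 0.2272, κ = 40.5

κ = α+β = 9.2+31.3 = 40.5; μ = α/κ = 9.2/40.5 = 0.2272.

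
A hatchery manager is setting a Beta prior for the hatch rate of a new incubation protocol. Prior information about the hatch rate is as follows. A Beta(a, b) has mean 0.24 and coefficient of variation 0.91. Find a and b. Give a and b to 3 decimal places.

Var = (CV·μ)² = (0.91×0.24)² = 0.047699.
a+b = μ(1−μ)/Var − 1 = 0.1824/0.047699 − 1 = 2.8240.
Thus a = 0.24·2.8240 = 0.678 and b = 0.76·2.8240 = 2.146.

a = 0.678, b = 2.146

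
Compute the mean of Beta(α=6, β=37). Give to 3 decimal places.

0.140

E[X] = α/(α+β) = 6/43 = 0.140.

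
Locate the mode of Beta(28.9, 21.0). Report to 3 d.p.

With α,β > 1, mode = (α−1)/(α+β−2) = 27.9/47.9 = 0.582.

0.582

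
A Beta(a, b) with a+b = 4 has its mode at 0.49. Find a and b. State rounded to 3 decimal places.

a = 1.980, b = 2.020

For a,b>1 the mode is (a−1)/(a+b−2), so a = mode·(κ−2)+1 = 0.49×2+1 = 1.980.
And b = (1−mode)·(κ−2)+1 = 0.51×2+1 = 2.020.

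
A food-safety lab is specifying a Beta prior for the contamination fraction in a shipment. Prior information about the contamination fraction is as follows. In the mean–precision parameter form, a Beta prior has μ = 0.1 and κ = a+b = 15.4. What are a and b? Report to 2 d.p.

a = μκ = 0.1×15.4 = 1.54 and b = (1−μ)κ = 0.9×15.4 = 13.86.

a = 1.54, b = 13.86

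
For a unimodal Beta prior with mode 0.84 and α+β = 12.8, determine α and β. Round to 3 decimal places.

α = 10.072, β = 2.728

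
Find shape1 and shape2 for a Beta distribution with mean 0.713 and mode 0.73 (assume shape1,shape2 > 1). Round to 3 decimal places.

shape1 = 19.293, shape2 = 7.766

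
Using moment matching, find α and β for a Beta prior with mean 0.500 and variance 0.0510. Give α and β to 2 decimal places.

α = 1.95, β = 1.95

Let s = α+β. The Beta variance is μ(1−μ)/(s+1).
So s+1 = μ(1−μ)/σ² = (0.500×0.500)/0.0510 = 0.250000/0.0510 = 4.9020, giving s = 3.9020.
Then α = μs = 0.500×3.9020 = 1.95 and β = (1−μ)s = 0.500×3.9020 = 1.95.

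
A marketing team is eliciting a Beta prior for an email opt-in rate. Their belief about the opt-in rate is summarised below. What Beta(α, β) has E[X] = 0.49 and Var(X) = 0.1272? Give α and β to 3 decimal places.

α = 0.473, β = 0.492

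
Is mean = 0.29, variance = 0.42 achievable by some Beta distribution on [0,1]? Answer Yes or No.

No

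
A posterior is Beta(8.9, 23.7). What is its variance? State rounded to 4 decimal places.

0.0059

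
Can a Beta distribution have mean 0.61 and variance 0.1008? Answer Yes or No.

A Beta with mean μ has variance μ(1−μ)/(α+β+1) < μ(1−μ).
Here μ(1−μ) = 0.61×0.39 = 0.2379, and 0.1008 < 0.2379.

Yes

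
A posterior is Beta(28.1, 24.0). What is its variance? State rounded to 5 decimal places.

μ = 28.1/52.1 = 0.539347; Var = μ(1−μ)/(α+β+1) = 0.2484518/53.1 = 0.00468.

0.00468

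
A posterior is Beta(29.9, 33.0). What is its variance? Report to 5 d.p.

α+β = 62.9 and αβ = 986.70, so Var = αβ/[(α+β)²(α+β+1)] = 986.70/252814.599 = 0.00390.

0.00390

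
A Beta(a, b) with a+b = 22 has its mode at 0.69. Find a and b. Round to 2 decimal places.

a = 14.80, b = 7.20

For a,b>1 the mode is (a−1)/(a+b−2), so a = mode·(κ−2)+1 = 0.69×20+1 = 14.80.
And b = (1−mode)·(κ−2)+1 = 0.31×20+1 = 7.20.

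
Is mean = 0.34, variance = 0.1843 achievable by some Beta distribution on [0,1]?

Yes

A Beta with mean μ has variance μ(1−μ)/(α+β+1) < μ(1−μ).
Here μ(1−μ) = 0.34×0.66 = 0.2244, and 0.1843 < 0.2244.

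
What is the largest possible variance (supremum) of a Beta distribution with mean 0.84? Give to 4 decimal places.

For fixed mean μ the Beta variance is μ(1−μ)/(α+β+1), increasing as α+β decreases.
Its least upper bound (not attained) is μ(1−μ) = 0.84·0.16 = 0.1344.

0.1344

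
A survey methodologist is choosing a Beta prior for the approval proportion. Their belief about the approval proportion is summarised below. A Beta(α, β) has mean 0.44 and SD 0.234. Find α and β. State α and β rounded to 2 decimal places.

α = 1.54, β = 1.96

First σ² = 0.054756. Setting α = μn, β = (1−μ)n with n = α+β,
μ(1−μ)/(n+1) = 0.054756 ⇒ n+1 = 0.2464/0.054756 = 4.5000 ⇒ n = 3.5000.
Hence α = 0.44×3.5000 = 1.54, β = 0.56×3.5000 = 1.96.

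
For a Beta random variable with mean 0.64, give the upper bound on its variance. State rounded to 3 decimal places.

0.230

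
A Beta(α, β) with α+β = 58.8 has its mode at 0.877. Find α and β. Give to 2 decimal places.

α = 50.81, β = 7.99

Mode = (α−1)/(κ−2) with κ = α+β, so α−1 = 0.877·56.8 = 49.81.
α = 50.81; β = κ − α = 7.99.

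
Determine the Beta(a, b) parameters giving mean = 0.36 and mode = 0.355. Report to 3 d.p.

a = 20.880, b = 37.120

Let s = a+b. Mean gives a = μs = 0.36s; mode gives (a−1)/(s−2) = 0.355.
Substituting: 0.36s − 1 = 0.355(s−2) = 0.355s − 0.710, so 0.005s = 0.290 and s = 58.0000.
Then a = 0.36×58.0000 = 20.880 and b = s−a = 37.120.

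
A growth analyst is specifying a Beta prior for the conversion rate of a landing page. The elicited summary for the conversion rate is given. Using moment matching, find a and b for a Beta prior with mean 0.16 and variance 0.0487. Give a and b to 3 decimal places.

Write ν = a+b; then a = μν and Var = μ(1−μ)/(ν+1).
ν = μ(1−μ)/Var − 1 = 0.1344/0.0487 − 1 = 1.7598.
a = 0.16·1.7598 = 0.282, b = 0.84·1.7598 = 1.478.

a = 0.282, b = 1.478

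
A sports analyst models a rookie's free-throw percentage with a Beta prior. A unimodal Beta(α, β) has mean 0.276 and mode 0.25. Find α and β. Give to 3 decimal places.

α = 5.308, β = 13.923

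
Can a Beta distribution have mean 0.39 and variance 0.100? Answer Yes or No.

A Beta with mean μ has variance μ(1−μ)/(α+β+1) < μ(1−μ).
Here μ(1−μ) = 0.39×0.61 = 0.2379, and 0.100 < 0.2379.

Yes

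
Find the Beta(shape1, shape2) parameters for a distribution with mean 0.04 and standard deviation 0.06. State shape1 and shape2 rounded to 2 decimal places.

shape1 = 0.39, shape2 = 9.28

First σ² = 0.0036. Setting shape1 = μn, shape2 = (1−μ)n with n = shape1+shape2,
μ(1−μ)/(n+1) = 0.0036 ⇒ n+1 = 0.0384/0.0036 = 10.6667 ⇒ n = 9.6667.
Hence shape1 = 0.04×9.6667 = 0.39, shape2 = 0.96×9.6667 = 9.28.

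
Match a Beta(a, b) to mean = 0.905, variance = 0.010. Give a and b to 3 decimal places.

a = 6.876, b = 0.722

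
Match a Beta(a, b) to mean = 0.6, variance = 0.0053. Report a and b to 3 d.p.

a = 26.570, b = 17.713

By moment matching, a+b = μ(1−μ)/σ² − 1 = (0.6·0.4)/0.0053 − 1 = 45.2830 − 1 = 44.2830.
Since a/(a+b) = μ, a = 0.6·44.2830 = 26.570 and b = 0.4·44.2830 = 17.713.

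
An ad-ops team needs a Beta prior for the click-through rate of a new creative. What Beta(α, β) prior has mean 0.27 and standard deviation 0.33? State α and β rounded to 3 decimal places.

Variance = 0.33² = 0.1089. The moment-matching identity α+β = μ(1−μ)/Var − 1 gives
α+β = 0.1971/0.1089 − 1 = 0.8099, so α = μ·0.8099 = 0.219 and β = (1−μ)·0.8099 = 0.591.

α = 0.219, β = 0.591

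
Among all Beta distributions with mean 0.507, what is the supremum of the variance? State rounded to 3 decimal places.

0.250

Var = μ(1−μ)/(α+β+1), which approaches μ(1−μ) as α+β → 0.
So the supremum is μ(1−μ) = 0.507×0.493 = 0.250.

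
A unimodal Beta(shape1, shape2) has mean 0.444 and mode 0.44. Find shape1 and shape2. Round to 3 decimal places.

Let s = shape1+shape2. Mean gives shape1 = μs = 0.444s; mode gives (shape1−1)/(s−2) = 0.44.
Substituting: 0.444s − 1 = 0.44(s−2) = 0.44s − 0.88, so 0.004s = 0.12 and s = 30.0000.
Then shape1 = 0.444×30.0000 = 13.320 and shape2 = s−shape1 = 16.680.

shape1 = 13.320, shape2 = 16.680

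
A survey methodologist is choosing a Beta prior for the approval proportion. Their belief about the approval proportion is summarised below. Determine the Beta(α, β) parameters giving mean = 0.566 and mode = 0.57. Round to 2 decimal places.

α = 19.81, β = 15.19

With s = α+β: μ = α/s and mode = (α−1)/(s−2). Eliminating α = μs,
μs − 1 = m(s−2) ⇒ s(μ−m) = 1−2m ⇒ s = -0.14/-0.004 = 35.0000.
So α = μs = 19.81, β = (1−μ)s = 15.19.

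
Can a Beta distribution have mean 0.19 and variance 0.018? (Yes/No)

Yes

The Beta variance bound is σ² < μ(1−μ).
Here μ(1−μ) = 0.19×0.81 = 0.1539, and 0.018 < 0.1539.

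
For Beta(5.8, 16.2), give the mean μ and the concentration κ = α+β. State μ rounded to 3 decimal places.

κ = α+β = 5.8+16.2 = 22.0; μ = α/κ = 5.8/22.0 = 0.264.

μ = 0.264, κ = 22.0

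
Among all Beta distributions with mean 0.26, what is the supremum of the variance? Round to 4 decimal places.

For fixed mean μ the Beta variance is μ(1−μ)/(α+β+1), increasing as α+β decreases.
Its least upper bound (not attained) is μ(1−μ) = 0.26·0.74 = 0.1924.

0.1924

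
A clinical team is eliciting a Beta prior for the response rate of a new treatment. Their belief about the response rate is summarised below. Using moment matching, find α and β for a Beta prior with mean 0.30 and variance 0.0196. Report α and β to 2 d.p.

Write ν = α+β; then α = μν and Var = μ(1−μ)/(ν+1).
ν = μ(1−μ)/Var − 1 = 0.2100/0.0196 − 1 = 9.7143.
α = 0.30·9.7143 = 2.91, β = 0.70·9.7143 = 6.80.

α = 2.91, β = 6.80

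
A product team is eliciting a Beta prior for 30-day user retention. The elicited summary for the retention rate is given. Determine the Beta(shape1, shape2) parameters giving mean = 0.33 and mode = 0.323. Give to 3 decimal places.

Let s = shape1+shape2. Mean gives shape1 = μs = 0.33s; mode gives (shape1−1)/(s−2) = 0.323.
Substituting: 0.33s − 1 = 0.323(s−2) = 0.323s − 0.646, so 0.007s = 0.354 and s = 50.5714.
Then shape1 = 0.33×50.5714 = 16.689 and shape2 = s−shape1 = 33.883.

shape1 = 16.689, shape2 = 33.883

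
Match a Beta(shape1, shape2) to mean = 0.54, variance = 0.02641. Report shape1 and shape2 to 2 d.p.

Let s = shape1+shape2. The Beta variance is μ(1−μ)/(s+1).
So s+1 = μ(1−μ)/σ² = (0.54×0.46)/0.02641 = 0.2484/0.02641 = 9.4055, giving s = 8.4055.
Then shape1 = μs = 0.54×8.4055 = 4.54 and shape2 = (1−μ)s = 0.46×8.4055 = 3.87.

shape1 = 4.54, shape2 = 3.87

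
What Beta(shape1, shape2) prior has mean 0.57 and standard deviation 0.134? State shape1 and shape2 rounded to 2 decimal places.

σ² = 0.134² = 0.017956.
With s = shape1+shape2, Var = μ(1−μ)/(s+1), so s+1 = (0.57×0.43)/0.017956 = 13.6500 and s = 12.6500.
shape1 = μs = 7.21, shape2 = (1−μ)s = 5.44.

shape1 = 7.21, shape2 = 5.44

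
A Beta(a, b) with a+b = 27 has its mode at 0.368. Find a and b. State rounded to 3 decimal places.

a = 10.200, b = 16.800

Mode = (a−1)/(κ−2) with κ = a+b, so a−1 = 0.368·25 = 9.200.
a = 10.200; b = κ − a = 16.800.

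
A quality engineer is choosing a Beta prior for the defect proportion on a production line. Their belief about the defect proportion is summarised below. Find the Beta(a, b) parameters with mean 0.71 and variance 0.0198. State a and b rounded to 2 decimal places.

Let s = a+b. The Beta variance is μ(1−μ)/(s+1).
So s+1 = μ(1−μ)/σ² = (0.71×0.29)/0.0198 = 0.2059/0.0198 = 10.3990, giving s = 9.3990.
Then a = μs = 0.71×9.3990 = 6.67 and b = (1−μ)s = 0.29×9.3990 = 2.73.

a = 6.67, b = 2.73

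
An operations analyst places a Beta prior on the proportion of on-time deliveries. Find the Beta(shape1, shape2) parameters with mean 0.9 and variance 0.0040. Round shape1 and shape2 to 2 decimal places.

shape1 = 19.35, shape2 = 2.15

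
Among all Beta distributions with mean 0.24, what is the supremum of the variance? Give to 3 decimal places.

Var = μ(1−μ)/(α+β+1), which approaches μ(1−μ) as α+β → 0.
So the supremum is μ(1−μ) = 0.24×0.76 = 0.182.

0.182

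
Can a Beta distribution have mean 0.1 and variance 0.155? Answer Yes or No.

A Beta with mean μ has variance μ(1−μ)/(α+β+1) < μ(1−μ).
Here μ(1−μ) = 0.1×0.9 = 0.09, and 0.155 ≥ 0.09.

No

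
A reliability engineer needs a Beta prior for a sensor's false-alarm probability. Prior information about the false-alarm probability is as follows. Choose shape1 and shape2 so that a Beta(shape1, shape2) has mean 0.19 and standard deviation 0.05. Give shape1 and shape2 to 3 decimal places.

shape1 = 11.506, shape2 = 49.054

Variance = 0.05² = 0.0025. The moment-matching identity shape1+shape2 = μ(1−μ)/Var − 1 gives
shape1+shape2 = 0.1539/0.0025 − 1 = 60.5600, so shape1 = μ·60.5600 = 11.506 and shape2 = (1−μ)·60.5600 = 49.054.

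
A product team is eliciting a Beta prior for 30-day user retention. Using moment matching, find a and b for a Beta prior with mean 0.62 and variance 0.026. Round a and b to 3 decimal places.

a = 4.998, b = 3.063

Let s = a+b. The Beta variance is μ(1−μ)/(s+1).
So s+1 = μ(1−μ)/σ² = (0.62×0.38)/0.026 = 0.2356/0.026 = 9.0615, giving s = 8.0615.
Then a = μs = 0.62×8.0615 = 4.998 and b = (1−μ)s = 0.38×8.0615 = 3.063.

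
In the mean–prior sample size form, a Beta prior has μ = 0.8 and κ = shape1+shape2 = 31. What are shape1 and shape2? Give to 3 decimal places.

shape1 = μκ = 0.8×31 = 24.800 and shape2 = (1−μ)κ = 0.2×31 = 6.200.

shape1 = 24.800, shape2 = 6.200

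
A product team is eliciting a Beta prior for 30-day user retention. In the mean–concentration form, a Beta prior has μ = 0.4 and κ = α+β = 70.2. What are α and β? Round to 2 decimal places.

Split κ in proportion μ : (1−μ): α = 0.4·70.2 = 28.08, β = 70.2 − 28.08 = 42.12.

α = 28.08, β = 42.12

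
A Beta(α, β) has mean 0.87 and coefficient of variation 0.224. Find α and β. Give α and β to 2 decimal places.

Var = (CV·μ)² = (0.224×0.87)² = 0.037978.
α+β = μ(1−μ)/Var − 1 = 0.1131/0.037978 − 1 = 1.9780.
Thus α = 0.87·1.9780 = 1.72 and β = 0.13·1.9780 = 0.26.

α = 1.72, β = 0.26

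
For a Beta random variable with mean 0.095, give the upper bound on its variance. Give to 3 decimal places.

0.086

For fixed mean μ the Beta variance is μ(1−μ)/(α+β+1), increasing as α+β decreases.
Its least upper bound (not attained) is μ(1−μ) = 0.095·0.905 = 0.086.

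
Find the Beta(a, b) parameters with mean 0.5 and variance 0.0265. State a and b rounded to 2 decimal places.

Let s = a+b. The Beta variance is μ(1−μ)/(s+1).
So s+1 = μ(1−μ)/σ² = (0.5×0.5)/0.0265 = 0.25/0.0265 = 9.4340, giving s = 8.4340.
Then a = μs = 0.5×8.4340 = 4.22 and b = (1−μ)s = 0.5×8.4340 = 4.22.

a = 4.22, b = 4.22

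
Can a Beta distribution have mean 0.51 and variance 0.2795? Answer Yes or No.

For any Beta, Var(X) < E[X]·(1−E[X]).
Here μ(1−μ) = 0.51×0.49 = 0.2499, and 0.2795 ≥ 0.2499.

No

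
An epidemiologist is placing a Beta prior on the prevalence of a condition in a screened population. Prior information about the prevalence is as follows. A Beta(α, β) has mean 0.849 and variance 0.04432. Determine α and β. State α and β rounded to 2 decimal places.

α = 1.61, β = 0.29

By moment matching, α+β = μ(1−μ)/σ² − 1 = (0.849·0.151)/0.04432 − 1 = 2.8926 − 1 = 1.8926.
Since α/(α+β) = μ, α = 0.849·1.8926 = 1.61 and β = 0.151·1.8926 = 0.29.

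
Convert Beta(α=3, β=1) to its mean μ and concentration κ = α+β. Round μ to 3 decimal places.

κ = α+β = 3+1 = 4; μ = α/κ = 3/4 = 0.750.

μ = 0.750, κ = 4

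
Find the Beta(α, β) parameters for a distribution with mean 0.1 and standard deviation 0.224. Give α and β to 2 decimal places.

α = 0.08, β = 0.71

σ² = 0.224² = 0.050176.
With s = α+β, Var = μ(1−μ)/(s+1), so s+1 = (0.1×0.9)/0.050176 = 1.7937 and s = 0.7937.
α = μs = 0.08, β = (1−μ)s = 0.71.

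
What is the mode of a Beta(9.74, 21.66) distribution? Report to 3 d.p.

The density x^(α−1)(1−x)^(β−1) is maximised at (α−1)/(α+β−2) = 8.74/29.40 = 0.297.

0.297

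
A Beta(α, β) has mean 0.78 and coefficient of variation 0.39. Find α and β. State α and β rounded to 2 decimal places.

α = 0.67, β = 0.19

Var = (CV·μ)² = (0.39×0.78)² = 0.092538.
α+β = μ(1−μ)/Var − 1 = 0.1716/0.092538 − 1 = 0.8544.
Thus α = 0.78·0.8544 = 0.67 and β = 0.22·0.8544 = 0.19.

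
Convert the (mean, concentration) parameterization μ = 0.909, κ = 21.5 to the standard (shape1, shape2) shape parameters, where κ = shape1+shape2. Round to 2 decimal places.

shape1 = 19.54, shape2 = 1.96

Split κ in proportion μ : (1−μ): shape1 = 0.909·21.5 = 19.54, shape2 = 21.5 − 19.54 = 1.96.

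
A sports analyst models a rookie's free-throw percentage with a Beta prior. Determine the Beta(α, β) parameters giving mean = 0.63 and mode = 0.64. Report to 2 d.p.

α = 17.64, β = 10.36

With s = α+β: μ = α/s and mode = (α−1)/(s−2). Eliminating α = μs,
μs − 1 = m(s−2) ⇒ s(μ−m) = 1−2m ⇒ s = -0.28/-0.01 = 28.0000.
So α = μs = 17.64, β = (1−μ)s = 10.36.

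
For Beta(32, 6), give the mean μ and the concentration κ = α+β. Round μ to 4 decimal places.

κ = α+β = 32+6 = 38; μ = α/κ = 32/38 = 0.8421.

μ = 0.8421, κ = 38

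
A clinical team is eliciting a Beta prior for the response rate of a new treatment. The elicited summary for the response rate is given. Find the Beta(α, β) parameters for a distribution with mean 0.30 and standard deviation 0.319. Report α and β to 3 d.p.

α = 0.319, β = 0.745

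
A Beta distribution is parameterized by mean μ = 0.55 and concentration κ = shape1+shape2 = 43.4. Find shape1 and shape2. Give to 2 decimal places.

shape1 = 23.87, shape2 = 19.53

Split κ in proportion μ : (1−μ): shape1 = 0.55·43.4 = 23.87, shape2 = 43.4 − 23.87 = 19.53.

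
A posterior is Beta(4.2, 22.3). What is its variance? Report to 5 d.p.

0.00485

μ = 4.2/26.5 = 0.158491; Var = μ(1−μ)/(α+β+1) = 0.1333713/27.5 = 0.00485.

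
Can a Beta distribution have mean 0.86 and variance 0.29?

No

A Beta with mean μ has variance μ(1−μ)/(α+β+1) < μ(1−μ).
Here μ(1−μ) = 0.86×0.14 = 0.1204, and 0.29 ≥ 0.1204.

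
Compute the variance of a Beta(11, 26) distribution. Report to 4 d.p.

0.0055

Var = αβ/[(α+β)²(α+β+1)] = (11×26)/(37²×38) = 286/52022 = 0.0055.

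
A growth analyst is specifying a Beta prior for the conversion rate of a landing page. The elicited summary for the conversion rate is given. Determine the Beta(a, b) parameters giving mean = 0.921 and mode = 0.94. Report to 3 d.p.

Let s = a+b. Mean gives a = μs = 0.921s; mode gives (a−1)/(s−2) = 0.94.
Substituting: 0.921s − 1 = 0.94(s−2) = 0.94s − 1.88, so -0.019s = -0.88 and s = 46.3158.
Then a = 0.921×46.3158 = 42.657 and b = s−a = 3.659.

a = 42.657, b = 3.659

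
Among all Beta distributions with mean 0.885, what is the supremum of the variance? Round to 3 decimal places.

0.102

For fixed mean μ the Beta variance is μ(1−μ)/(α+β+1), increasing as α+β decreases.
Its least upper bound (not attained) is μ(1−μ) = 0.885·0.115 = 0.102.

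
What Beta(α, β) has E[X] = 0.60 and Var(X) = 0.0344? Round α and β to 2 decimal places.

α = 3.59, β = 2.39

Write ν = α+β; then α = μν and Var = μ(1−μ)/(ν+1).
ν = μ(1−μ)/Var − 1 = 0.2400/0.0344 − 1 = 5.9767.
α = 0.60·5.9767 = 3.59, β = 0.40·5.9767 = 2.39.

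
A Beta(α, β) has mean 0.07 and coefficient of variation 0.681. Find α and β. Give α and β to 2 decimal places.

σ = CV·μ = 0.681×0.07 = 0.04767, so σ² = 0.002272.
s+1 = μ(1−μ)/σ² = 0.0651/0.002272 = 28.6478, so s = α+β = 27.6478.
α = μs = 1.94, β = (1−μ)s = 25.71.

α = 1.94, β = 25.71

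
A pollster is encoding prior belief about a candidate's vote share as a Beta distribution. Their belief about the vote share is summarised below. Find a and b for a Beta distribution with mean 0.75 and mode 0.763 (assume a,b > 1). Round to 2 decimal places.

a = 30.35, b = 10.12

Let s = a+b. Mean gives a = μs = 0.75s; mode gives (a−1)/(s−2) = 0.763.
Substituting: 0.75s − 1 = 0.763(s−2) = 0.763s − 1.526, so -0.013s = -0.526 and s = 40.4615.
Then a = 0.75×40.4615 = 30.35 and b = s−a = 10.12.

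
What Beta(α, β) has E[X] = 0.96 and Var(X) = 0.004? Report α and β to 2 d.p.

Let s = α+β. The Beta variance is μ(1−μ)/(s+1).
So s+1 = μ(1−μ)/σ² = (0.96×0.04)/0.004 = 0.0384/0.004 = 9.6000, giving s = 8.6000.
Then α = μs = 0.96×8.6000 = 8.26 and β = (1−μ)s = 0.04×8.6000 = 0.34.

α = 8.26, β = 0.34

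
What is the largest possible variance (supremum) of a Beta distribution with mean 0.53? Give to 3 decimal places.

0.249

Var = μ(1−μ)/(α+β+1), which approaches μ(1−μ) as α+β → 0.
So the supremum is μ(1−μ) = 0.53×0.47 = 0.249.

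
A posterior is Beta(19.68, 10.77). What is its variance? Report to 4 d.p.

0.0073

Var = αβ/[(α+β)²(α+β+1)] = (19.68×10.77)/(30.45²×31.45) = 211.9536/29160.518625 = 0.0073.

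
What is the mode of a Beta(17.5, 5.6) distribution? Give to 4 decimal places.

0.7820

The density x^(α−1)(1−x)^(β−1) is maximised at (α−1)/(α+β−2) = 16.5/21.1 = 0.7820.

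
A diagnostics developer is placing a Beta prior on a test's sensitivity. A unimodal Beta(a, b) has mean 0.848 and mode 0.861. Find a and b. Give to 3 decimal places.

a = 47.097, b = 8.442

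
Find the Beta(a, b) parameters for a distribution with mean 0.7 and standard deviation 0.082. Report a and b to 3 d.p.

σ² = 0.082² = 0.006724.
With s = a+b, Var = μ(1−μ)/(s+1), so s+1 = (0.7×0.3)/0.006724 = 31.2314 and s = 30.2314.
a = μs = 21.162, b = (1−μ)s = 9.069.

a = 21.162, b = 9.069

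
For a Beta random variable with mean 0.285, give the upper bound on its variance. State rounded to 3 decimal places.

0.204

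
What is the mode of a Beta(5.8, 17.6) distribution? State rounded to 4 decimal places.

0.2243

With α,β > 1, mode = (α−1)/(α+β−2) = 4.8/21.4 = 0.2243.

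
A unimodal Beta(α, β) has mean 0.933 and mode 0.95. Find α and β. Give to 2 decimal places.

α = 49.39, β = 3.55

Let s = α+β. Mean gives α = μs = 0.933s; mode gives (α−1)/(s−2) = 0.95.
Substituting: 0.933s − 1 = 0.95(s−2) = 0.95s − 1.90, so -0.017s = -0.90 and s = 52.9412.
Then α = 0.933×52.9412 = 49.39 and β = s−α = 3.55.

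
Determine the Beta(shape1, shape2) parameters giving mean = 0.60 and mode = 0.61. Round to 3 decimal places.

shape1 = 13.200, shape2 = 8.800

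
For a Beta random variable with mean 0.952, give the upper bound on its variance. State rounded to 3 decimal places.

For fixed mean μ the Beta variance is μ(1−μ)/(α+β+1), increasing as α+β decreases.
Its least upper bound (not attained) is μ(1−μ) = 0.952·0.048 = 0.046.

0.046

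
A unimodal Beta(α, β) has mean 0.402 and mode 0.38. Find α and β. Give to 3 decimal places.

α = 4.385, β = 6.524

Let s = α+β. Mean gives α = μs = 0.402s; mode gives (α−1)/(s−2) = 0.38.
Substituting: 0.402s − 1 = 0.38(s−2) = 0.38s − 0.76, so 0.022s = 0.24 and s = 10.9091.
Then α = 0.402×10.9091 = 4.385 and β = s−α = 6.524.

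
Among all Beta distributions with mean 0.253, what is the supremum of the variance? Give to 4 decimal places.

0.1890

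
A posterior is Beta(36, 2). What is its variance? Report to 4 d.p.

μ = 36/38 = 0.947368; Var = μ(1−μ)/(α+β+1) = 0.0498615/39 = 0.0013.

0.0013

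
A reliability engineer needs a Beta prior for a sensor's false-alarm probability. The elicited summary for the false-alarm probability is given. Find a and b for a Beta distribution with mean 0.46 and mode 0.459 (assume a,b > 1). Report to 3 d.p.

a = 37.720, b = 44.280

Let s = a+b. Mean gives a = μs = 0.46s; mode gives (a−1)/(s−2) = 0.459.
Substituting: 0.46s − 1 = 0.459(s−2) = 0.459s − 0.918, so 0.001s = 0.082 and s = 82.0000.
Then a = 0.46×82.0000 = 37.720 and b = s−a = 44.280.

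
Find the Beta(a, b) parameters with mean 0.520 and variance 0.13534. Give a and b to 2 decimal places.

a = 0.44, b = 0.41

Let s = a+b. The Beta variance is μ(1−μ)/(s+1).
So s+1 = μ(1−μ)/σ² = (0.520×0.480)/0.13534 = 0.249600/0.13534 = 1.8442, giving s = 0.8442.
Then a = μs = 0.520×0.8442 = 0.44 and b = (1−μ)s = 0.480×0.8442 = 0.41.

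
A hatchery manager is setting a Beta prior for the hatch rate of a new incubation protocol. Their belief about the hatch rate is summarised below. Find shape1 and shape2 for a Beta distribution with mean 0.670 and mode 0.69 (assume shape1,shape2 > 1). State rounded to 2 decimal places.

Let s = shape1+shape2. Mean gives shape1 = μs = 0.670s; mode gives (shape1−1)/(s−2) = 0.69.
Substituting: 0.670s − 1 = 0.69(s−2) = 0.69s − 1.38, so -0.020s = -0.38 and s = 19.0000.
Then shape1 = 0.670×19.0000 = 12.73 and shape2 = s−shape1 = 6.27.

shape1 = 12.73, shape2 = 6.27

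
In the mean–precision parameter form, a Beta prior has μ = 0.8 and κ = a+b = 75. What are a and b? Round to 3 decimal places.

a = 60.000, b = 15.000

a = μκ = 0.8×75 = 60.000 and b = (1−μ)κ = 0.2×75 = 15.000.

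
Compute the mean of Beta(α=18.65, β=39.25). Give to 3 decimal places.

0.322

The Beta mean is α/(α+β) = 18.65/(18.65+39.25) = 0.322.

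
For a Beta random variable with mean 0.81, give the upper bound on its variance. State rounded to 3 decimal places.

For fixed mean μ the Beta variance is μ(1−μ)/(α+β+1), increasing as α+β decreases.
Its least upper bound (not attained) is μ(1−μ) = 0.81·0.19 = 0.154.

0.154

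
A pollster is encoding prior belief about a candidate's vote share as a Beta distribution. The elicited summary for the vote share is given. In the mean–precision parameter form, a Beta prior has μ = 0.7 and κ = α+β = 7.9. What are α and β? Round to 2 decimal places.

α = 5.53, β = 2.37

Split κ in proportion μ : (1−μ): α = 0.7·7.9 = 5.53, β = 7.9 − 5.53 = 2.37.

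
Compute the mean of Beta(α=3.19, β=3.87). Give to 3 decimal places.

0.452

E[X] = α/(α+β) = 3.19/7.06 = 0.452.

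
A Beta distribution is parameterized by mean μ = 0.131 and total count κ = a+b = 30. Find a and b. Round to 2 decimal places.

a = 3.93, b = 26.07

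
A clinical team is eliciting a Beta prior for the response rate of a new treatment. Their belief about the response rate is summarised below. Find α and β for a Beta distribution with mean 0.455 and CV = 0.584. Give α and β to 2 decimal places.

α = 1.14, β = 1.37

Var = (CV·μ)² = (0.584×0.455)² = 0.070607.
α+β = μ(1−μ)/Var − 1 = 0.247975/0.070607 − 1 = 2.5120.
Thus α = 0.455·2.5120 = 1.14 and β = 0.545·2.5120 = 1.37.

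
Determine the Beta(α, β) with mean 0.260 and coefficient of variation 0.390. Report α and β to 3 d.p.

σ = CV·μ = 0.390×0.260 = 0.10140, so σ² = 0.010282.
s+1 = μ(1−μ)/σ² = 0.192400/0.010282 = 18.7124, so s = α+β = 17.7124.
α = μs = 4.605, β = (1−μ)s = 13.107.

α = 4.605, β = 13.107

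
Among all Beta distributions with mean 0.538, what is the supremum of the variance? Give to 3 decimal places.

For fixed mean μ the Beta variance is μ(1−μ)/(α+β+1), increasing as α+β decreases.
Its least upper bound (not attained) is μ(1−μ) = 0.538·0.462 = 0.249.

0.249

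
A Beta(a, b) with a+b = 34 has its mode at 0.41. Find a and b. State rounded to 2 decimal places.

Since the density peak of Beta(a,b) is at (a−1)/(a+b−2),
a = 1 + 0.41(34−2) = 14.12 and b = 34 − 14.12 = 19.88.

a = 14.12, b = 19.88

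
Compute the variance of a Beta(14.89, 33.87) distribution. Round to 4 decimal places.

μ = 14.89/48.76 = 0.305373; Var = μ(1−μ)/(α+β+1) = 0.2121204/49.76 = 0.0043.

0.0043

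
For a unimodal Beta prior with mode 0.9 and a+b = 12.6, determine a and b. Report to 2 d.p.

Mode = (a−1)/(κ−2) with κ = a+b, so a−1 = 0.9·10.6 = 9.54.
a = 10.54; b = κ − a = 2.06.

a = 10.54, b = 2.06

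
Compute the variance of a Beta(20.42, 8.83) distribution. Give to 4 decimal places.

Var = αβ/[(α+β)²(α+β+1)] = (20.42×8.83)/(29.25²×30.25) = 180.3086/25880.765625 = 0.0070.

0.0070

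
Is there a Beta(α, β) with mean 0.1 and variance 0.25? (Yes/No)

For any Beta, Var(X) < E[X]·(1−E[X]).
Here μ(1−μ) = 0.1×0.9 = 0.09, and 0.25 ≥ 0.09.

No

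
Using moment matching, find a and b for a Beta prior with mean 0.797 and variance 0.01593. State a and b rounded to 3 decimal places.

a = 7.298, b = 1.859

Let s = a+b. The Beta variance is μ(1−μ)/(s+1).
So s+1 = μ(1−μ)/σ² = (0.797×0.203)/0.01593 = 0.161791/0.01593 = 10.1564, giving s = 9.1564.
Then a = μs = 0.797×9.1564 = 7.298 and b = (1−μ)s = 0.203×9.1564 = 1.859.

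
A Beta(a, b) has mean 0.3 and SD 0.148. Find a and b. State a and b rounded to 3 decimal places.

a = 2.576, b = 6.011

σ² = 0.148² = 0.021904.
With s = a+b, Var = μ(1−μ)/(s+1), so s+1 = (0.3×0.7)/0.021904 = 9.5873 and s = 8.5873.
a = μs = 2.576, b = (1−μ)s = 6.011.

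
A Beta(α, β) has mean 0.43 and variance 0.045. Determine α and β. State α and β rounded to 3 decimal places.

α = 1.912, β = 2.535

Let s = α+β. The Beta variance is μ(1−μ)/(s+1).
So s+1 = μ(1−μ)/σ² = (0.43×0.57)/0.045 = 0.2451/0.045 = 5.4467, giving s = 4.4467.
Then α = μs = 0.43×4.4467 = 1.912 and β = (1−μ)s = 0.57×4.4467 = 2.535.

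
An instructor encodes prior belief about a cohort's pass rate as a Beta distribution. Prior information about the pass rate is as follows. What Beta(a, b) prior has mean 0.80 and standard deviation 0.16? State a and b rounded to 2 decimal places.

a = 4.20, b = 1.05

σ² = 0.16² = 0.0256.
With s = a+b, Var = μ(1−μ)/(s+1), so s+1 = (0.80×0.20)/0.0256 = 6.2500 and s = 5.2500.
a = μs = 4.20, b = (1−μ)s = 1.05.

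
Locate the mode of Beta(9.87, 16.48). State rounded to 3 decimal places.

0.364

The density x^(α−1)(1−x)^(β−1) is maximised at (α−1)/(α+β−2) = 8.87/24.35 = 0.364.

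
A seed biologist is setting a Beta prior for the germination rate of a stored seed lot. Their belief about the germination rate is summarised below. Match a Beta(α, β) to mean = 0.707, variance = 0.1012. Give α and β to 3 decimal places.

α = 0.740, β = 0.307

Let s = α+β. The Beta variance is μ(1−μ)/(s+1).
So s+1 = μ(1−μ)/σ² = (0.707×0.293)/0.1012 = 0.207151/0.1012 = 2.0469, giving s = 1.0469.
Then α = μs = 0.707×1.0469 = 0.740 and β = (1−μ)s = 0.293×1.0469 = 0.307.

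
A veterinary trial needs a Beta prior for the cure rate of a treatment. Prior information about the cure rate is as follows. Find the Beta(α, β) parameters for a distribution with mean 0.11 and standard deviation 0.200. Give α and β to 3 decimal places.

σ² = 0.200² = 0.040000.
With s = α+β, Var = μ(1−μ)/(s+1), so s+1 = (0.11×0.89)/0.040000 = 2.4475 and s = 1.4475.
α = μs = 0.159, β = (1−μ)s = 1.288.

α = 0.159, β = 1.288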